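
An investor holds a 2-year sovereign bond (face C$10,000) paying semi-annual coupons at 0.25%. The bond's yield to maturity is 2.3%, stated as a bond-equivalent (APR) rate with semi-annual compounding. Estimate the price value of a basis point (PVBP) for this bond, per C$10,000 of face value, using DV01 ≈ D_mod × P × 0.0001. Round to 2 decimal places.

Periodic yield y = 0.0115.
  t   CF        PV=CF/(1+0.0115)^t    t·PV
  1        12.50        12.3579        12.3579
  2        12.50        12.2174        24.4348
  3        12.50        12.0785        36.2354
  4    10,012.50     9,564.8680    38,259.4720
  Σ                  9,601.5217    38,332.5001
P = 9,601.5217; D_Mac = 3.99234 half-year periods = 1.99617 yrs; D_mod = 1.97347 yrs.
DV01 ≈ 1.97347 × 9,601.5217 × 0.0001 = 1.894834.

C$1.89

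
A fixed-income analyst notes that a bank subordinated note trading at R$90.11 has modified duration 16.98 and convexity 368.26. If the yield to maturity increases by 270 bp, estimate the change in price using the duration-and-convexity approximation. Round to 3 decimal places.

Duration effect: -D_mod·Δy = -16.98 × (+0.027) = -0.458460
Convexity effect: ½·C·(Δy)² = 0.5 × 368.26 × (0.027)² = +0.13423077
ΔP/P ≈ -0.458460 + 0.13423077 = -0.32422923
ΔP ≈ 90.11 × (-0.32422923) = -29.2162959153.

-R$29.216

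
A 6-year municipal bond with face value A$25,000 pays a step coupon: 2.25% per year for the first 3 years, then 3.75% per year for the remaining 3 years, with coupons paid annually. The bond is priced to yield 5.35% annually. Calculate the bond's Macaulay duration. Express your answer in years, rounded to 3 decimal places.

5.618 years

Periodic yield y = 0.0535. Discount each cash flow and weight by its year:
  t   CF        PV=CF/(1+0.0535)^t    t·PV
  1       562.50       533.9345       533.9345
  2       562.50       506.8197     1,013.6393
  3       562.50       481.0818     1,443.2453
  4       937.50       761.0849     3,044.3397
  5       937.50       722.4347     3,612.1733
  6    25,937.50    18,972.3389   113,834.0336
  Σ                 21,977.6944   123,481.3657
Price P = Σ PV = 21,977.6944.
Macaulay duration = Σ(t·PV) / P = 123,481.3657 / 21,977.6944 = 5.61849 years.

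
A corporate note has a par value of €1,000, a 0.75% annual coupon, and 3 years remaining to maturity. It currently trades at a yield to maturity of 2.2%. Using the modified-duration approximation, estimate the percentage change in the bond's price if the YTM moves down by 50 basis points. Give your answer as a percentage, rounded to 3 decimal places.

Periodic yield y = 0.022. Modified duration first:
  t   CF        PV=CF/(1+0.022)^t    t·PV
  1         7.50         7.3386         7.3386
  2         7.50         7.1806        14.3612
  3     1,007.50       943.8269     2,831.4808
  Σ                    958.3461     2,853.1805
P = 958.3461; D_Mac = 2.97719 yrs; D_mod = 2.97719/(1+0.022) = 2.91310 yrs.
ΔP/P ≈ -D_mod · Δy = -2.91310 × (-0.005) = +0.014566 = +1.4566%.

+1.457%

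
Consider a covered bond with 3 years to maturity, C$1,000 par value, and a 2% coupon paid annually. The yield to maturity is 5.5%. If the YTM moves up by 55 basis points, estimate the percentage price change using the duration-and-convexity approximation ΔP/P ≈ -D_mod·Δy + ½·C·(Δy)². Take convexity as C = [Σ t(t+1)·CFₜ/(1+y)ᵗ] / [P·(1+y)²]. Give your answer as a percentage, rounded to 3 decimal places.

-1.516%

With y = 0.055:
  t   CF        PV=CF/(1+0.055)^t    t·PV        t(t+1)·PV
  1        20.00        18.9573        18.9573          37.9147
  2        20.00        17.9690        35.9381         107.8143
  3     1,020.00       868.6459     2,605.9378      10,423.7512
  Σ                    905.5723     2,660.8333      10,569.4802
P = 905.5723; D_Mac = 2.93829 yrs; D_mod = 2.78511 yrs; C = 10.48638.
Duration effect: -2.78511 × (+0.0055) = -0.015318
Convexity effect: 0.5 × 10.48638 × (0.0055)² = +0.0001586
ΔP/P ≈ -0.015318 + 0.0001586 = -0.015159 = -1.5159%.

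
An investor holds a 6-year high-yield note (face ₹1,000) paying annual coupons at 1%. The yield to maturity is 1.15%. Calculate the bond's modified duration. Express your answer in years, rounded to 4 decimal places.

5.7861 years

Periodic yield y = 0.0115. First find Macaulay duration:
  t   CF        PV=CF/(1+0.0115)^t    t·PV
  1        10.00         9.8863         9.8863
  2        10.00         9.7739        19.5478
  3        10.00         9.6628        28.9884
  4        10.00         9.5529        38.2117
  5        10.00         9.4443        47.2216
  6     1,010.00       943.0312     5,658.1871
  Σ                    991.3514     5,802.0428
P = 991.3514; Macaulay duration = 5,802.0428 / 991.3514 = 5.85266 years.
Modified duration = D_Mac / (1 + y) = 5.85266 / 1.0115 = 5.78612 years.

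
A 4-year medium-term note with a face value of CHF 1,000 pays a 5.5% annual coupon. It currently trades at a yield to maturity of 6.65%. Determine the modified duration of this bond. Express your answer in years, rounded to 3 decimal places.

3.461 years

Periodic yield y = 0.0665. First find Macaulay duration:
  t   CF        PV=CF/(1+0.0665)^t    t·PV
  1        55.00        51.5706        51.5706
  2        55.00        48.3550        96.7099
  3        55.00        45.3399       136.0196
  4     1,055.00       815.4719     3,261.8878
  Σ                    960.7373     3,546.1878
P = 960.7373; Macaulay duration = 3,546.1878 / 960.7373 = 3.69111 years.
Modified duration = D_Mac / (1 + y) = 3.69111 / 1.0665 = 3.46096 years.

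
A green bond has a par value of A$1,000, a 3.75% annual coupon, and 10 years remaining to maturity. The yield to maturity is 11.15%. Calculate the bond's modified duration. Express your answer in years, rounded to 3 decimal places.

7.131 years

Periodic yield y = 0.1115. First find Macaulay duration:
  t   CF        PV=CF/(1+0.1115)^t    t·PV
  1        37.50        33.7382        33.7382
  2        37.50        30.3537        60.7075
  3        37.50        27.3088        81.9264
  4        37.50        24.5693        98.2773
  5        37.50        22.1047       110.5233
  6        37.50        19.8872       119.3234
  7        37.50        17.8923       125.2458
  8        37.50        16.0974       128.7791
  9        37.50        14.4826       130.3433
  10    1,037.50       360.4902     3,604.9018
  Σ                    566.9244     4,493.7662
P = 566.9244; Macaulay duration = 4,493.7662 / 566.9244 = 7.92657 years.
Modified duration = D_Mac / (1 + y) = 7.92657 / 1.1115 = 7.13142 years.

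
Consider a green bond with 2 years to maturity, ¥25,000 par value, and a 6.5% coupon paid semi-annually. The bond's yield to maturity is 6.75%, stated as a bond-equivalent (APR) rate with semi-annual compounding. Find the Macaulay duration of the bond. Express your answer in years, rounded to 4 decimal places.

Periodic yield y = 0.03375. Discount each cash flow and weight by its period:
  t   CF        PV=CF/(1+0.03375)^t    t·PV
  1       812.50       785.9734       785.9734
  2       812.50       760.3128     1,520.6257
  3       812.50       735.4901     2,206.4702
  4    25,812.50    22,603.0986    90,412.3942
  Σ                 24,884.8748    94,925.4635
Price P = Σ PV = 24,884.8748.
Macaulay duration = Σ(t·PV) / P = 94,925.4635 / 24,884.8748 = 3.81458 half-year periods.
In years: 3.81458 / 2 = 1.90729 years.

1.9073 years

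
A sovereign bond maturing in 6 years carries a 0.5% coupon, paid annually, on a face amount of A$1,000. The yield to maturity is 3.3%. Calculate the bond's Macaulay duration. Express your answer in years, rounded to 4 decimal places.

Periodic yield y = 0.033. Discount each cash flow and weight by its year:
  t   CF        PV=CF/(1+0.033)^t    t·PV
  1         5.00         4.8403         4.8403
  2         5.00         4.6856         9.3713
  3         5.00         4.5360        13.6079
  4         5.00         4.3911        17.5642
  5         5.00         4.2508        21.2539
  6     1,005.00       827.1116     4,962.6698
  Σ                    849.8153     5,029.3074
Price P = Σ PV = 849.8153.
Macaulay duration = Σ(t·PV) / P = 5,029.3074 / 849.8153 = 5.91812 years.

5.9181 years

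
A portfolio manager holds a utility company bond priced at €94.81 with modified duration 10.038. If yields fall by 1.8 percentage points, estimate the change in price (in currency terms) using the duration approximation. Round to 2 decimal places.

+€17.13

Duration approximation: ΔP/P ≈ -D_mod · Δy = -10.038 × (-0.018) = +0.180684.
ΔP ≈ 94.81 × (+0.180684) = +17.13065004.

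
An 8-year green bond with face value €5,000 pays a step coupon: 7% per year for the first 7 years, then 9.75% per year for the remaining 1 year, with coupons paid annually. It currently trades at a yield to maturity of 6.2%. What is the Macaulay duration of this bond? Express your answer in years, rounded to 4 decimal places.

Periodic yield y = 0.062. Discount each cash flow and weight by its year:
  t   CF        PV=CF/(1+0.062)^t    t·PV
  1       350.00       329.5669       329.5669
  2       350.00       310.3266       620.6532
  3       350.00       292.2096       876.6288
  4       350.00       275.1503     1,100.6012
  5       350.00       259.0869     1,295.4345
  6       350.00       243.9613     1,463.7678
  7       350.00       229.7187     1,608.0312
  8     5,487.50     3,391.3952    27,131.1615
  Σ                  5,331.4155    34,425.8451
Price P = Σ PV = 5,331.4155.
Macaulay duration = Σ(t·PV) / P = 34,425.8451 / 5,331.4155 = 6.45717 years.

6.4572 years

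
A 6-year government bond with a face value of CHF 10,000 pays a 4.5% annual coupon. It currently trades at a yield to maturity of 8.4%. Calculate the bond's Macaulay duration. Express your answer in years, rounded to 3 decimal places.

5.316 years

Periodic yield y = 0.084. Discount each cash flow and weight by its year:
  t   CF        PV=CF/(1+0.084)^t    t·PV
  1       450.00       415.1292       415.1292
  2       450.00       382.9605       765.9209
  3       450.00       353.2846     1,059.8537
  4       450.00       325.9083     1,303.6331
  5       450.00       300.6534     1,503.2669
  6    10,450.00     6,440.8116    38,644.8697
  Σ                  8,218.7475    43,692.6736
Price P = Σ PV = 8,218.7475.
Macaulay duration = Σ(t·PV) / P = 43,692.6736 / 8,218.7475 = 5.31622 years.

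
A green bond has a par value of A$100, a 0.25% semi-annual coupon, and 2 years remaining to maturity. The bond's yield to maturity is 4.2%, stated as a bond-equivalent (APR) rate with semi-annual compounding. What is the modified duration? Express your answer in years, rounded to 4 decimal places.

Periodic yield y = 0.021. First find Macaulay duration:
  t   CF        PV=CF/(1+0.021)^t    t·PV
  1        0.125         0.1224         0.1224
  2        0.125         0.1199         0.2398
  3        0.125         0.1174         0.3523
  4      100.125        92.1382       368.5527
  Σ                     92.4979       369.2672
P = 92.4979; Macaulay duration = 369.2672 / 92.4979 = 3.99217 half-year periods = 1.99608 years.
Modified duration = D_Mac / (1 + y) = 1.99608 / 1.021 = 1.95503 years.

1.9550 years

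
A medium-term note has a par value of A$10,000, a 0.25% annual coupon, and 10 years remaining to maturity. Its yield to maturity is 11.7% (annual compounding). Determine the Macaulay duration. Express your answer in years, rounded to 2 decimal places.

Periodic yield y = 0.117. Discount each cash flow and weight by its year:
  t   CF        PV=CF/(1+0.117)^t    t·PV
  1        25.00        22.3814        22.3814
  2        25.00        20.0370        40.0741
  3        25.00        17.9383        53.8148
  4        25.00        16.0593        64.2373
  5        25.00        14.3772        71.8860
  6        25.00        12.8713        77.2275
  7        25.00        11.5231        80.6614
  8        25.00        10.3161        82.5286
  9        25.00         9.2355        83.1197
  10   10,025.00     3,315.5276    33,155.2762
  Σ                  3,450.2667    33,731.2070
Price P = Σ PV = 3,450.2667.
Macaulay duration = Σ(t·PV) / P = 33,731.2070 / 3,450.2667 = 9.77641 years.

9.78 years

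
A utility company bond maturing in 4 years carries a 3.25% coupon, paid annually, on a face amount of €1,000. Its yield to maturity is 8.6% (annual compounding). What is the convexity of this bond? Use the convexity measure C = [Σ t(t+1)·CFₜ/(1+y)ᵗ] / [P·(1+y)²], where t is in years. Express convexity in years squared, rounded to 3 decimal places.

With y = 0.086:
  t   CF        PV=CF/(1+0.086)^t    t·PV        t(t+1)·PV
  1        32.50        29.9263        29.9263          59.8527
  2        32.50        27.5565        55.1130         165.3389
  3        32.50        25.3743        76.1229         304.4915
  4     1,032.50       742.2851     2,969.1405      14,845.7026
  Σ                    825.1422     3,130.3027      15,375.3856
P = 825.1422.
Convexity = Σ t(t+1)·PV / [P·(1+y)²] = 15,375.3856 / (825.1422 × 1.179396) = 15.79929.

15.799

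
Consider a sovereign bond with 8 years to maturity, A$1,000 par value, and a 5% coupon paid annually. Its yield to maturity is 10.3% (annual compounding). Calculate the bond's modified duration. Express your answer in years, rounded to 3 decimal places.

Periodic yield y = 0.103. First find Macaulay duration:
  t   CF        PV=CF/(1+0.103)^t    t·PV
  1        50.00        45.3309        45.3309
  2        50.00        41.0978        82.1957
  3        50.00        37.2601       111.7802
  4        50.00        33.7806       135.1226
  5        50.00        30.6262       153.1308
  6        50.00        27.7662       166.5974
  7        50.00        25.1734       176.2136
  8     1,050.00       479.2755     3,834.2037
  Σ                    720.3107     4,704.5748
P = 720.3107; Macaulay duration = 4,704.5748 / 720.3107 = 6.53131 years.
Modified duration = D_Mac / (1 + y) = 6.53131 / 1.103 = 5.92141 years.

5.921 years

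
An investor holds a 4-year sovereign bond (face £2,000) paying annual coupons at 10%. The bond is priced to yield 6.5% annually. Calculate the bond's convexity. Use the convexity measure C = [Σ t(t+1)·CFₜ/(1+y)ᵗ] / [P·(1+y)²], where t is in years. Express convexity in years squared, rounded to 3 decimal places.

14.809

With y = 0.065:
  t   CF        PV=CF/(1+0.065)^t    t·PV        t(t+1)·PV
  1       200.00       187.7934       187.7934         375.5869
  2       200.00       176.3319       352.6637       1,057.9911
  3       200.00       165.5698       496.7095       1,986.8378
  4     2,200.00     1,710.1108     6,840.4432      34,202.2160
  Σ                  2,239.8059     7,877.6098      37,622.6318
P = 2,239.8059.
Convexity = Σ t(t+1)·PV / [P·(1+y)²] = 37,622.6318 / (2,239.8059 × 1.134225) = 14.80947.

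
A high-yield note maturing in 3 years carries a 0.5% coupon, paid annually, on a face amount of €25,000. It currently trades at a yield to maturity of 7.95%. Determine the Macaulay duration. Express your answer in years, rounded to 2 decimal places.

2.98 years

Periodic yield y = 0.0795. Discount each cash flow and weight by its year:
  t   CF        PV=CF/(1+0.0795)^t    t·PV
  1       125.00       115.7943       115.7943
  2       125.00       107.2667       214.5333
  3    25,125.00    19,972.7622    59,918.2865
  Σ                 20,195.8232    60,248.6141
Price P = Σ PV = 20,195.8232.
Macaulay duration = Σ(t·PV) / P = 60,248.6141 / 20,195.8232 = 2.98322 years.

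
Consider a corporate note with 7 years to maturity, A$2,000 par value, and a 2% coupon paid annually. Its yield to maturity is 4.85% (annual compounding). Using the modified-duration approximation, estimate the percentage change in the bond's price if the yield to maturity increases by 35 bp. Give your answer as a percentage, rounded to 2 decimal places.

Periodic yield y = 0.0485. Modified duration first:
  t   CF        PV=CF/(1+0.0485)^t    t·PV
  1        40.00        38.1497        38.1497
  2        40.00        36.3851        72.7701
  3        40.00        34.7020       104.1060
  4        40.00        33.0968       132.3873
  5        40.00        31.5659       157.8294
  6        40.00        30.1057       180.6345
  7     2,040.00     1,464.3710    10,250.5971
  Σ                  1,668.3763    10,936.4741
P = 1,668.3763; D_Mac = 6.55516 yrs; D_mod = 6.55516/(1+0.0485) = 6.25194 yrs.
ΔP/P ≈ -D_mod · Δy = -6.25194 × (+0.0035) = -0.021882 = -2.1882%.

-2.19%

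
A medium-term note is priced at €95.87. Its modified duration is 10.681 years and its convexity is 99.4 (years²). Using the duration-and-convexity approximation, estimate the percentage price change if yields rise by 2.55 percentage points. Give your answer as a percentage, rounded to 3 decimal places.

Duration effect: -D_mod·Δy = -10.681 × (+0.0255) = -0.2723655
Convexity effect: ½·C·(Δy)² = 0.5 × 99.4 × (0.0255)² = +0.032317425
ΔP/P ≈ -0.2723655 + 0.032317425 = -0.240048075
= -24.0048075%.

-24.005%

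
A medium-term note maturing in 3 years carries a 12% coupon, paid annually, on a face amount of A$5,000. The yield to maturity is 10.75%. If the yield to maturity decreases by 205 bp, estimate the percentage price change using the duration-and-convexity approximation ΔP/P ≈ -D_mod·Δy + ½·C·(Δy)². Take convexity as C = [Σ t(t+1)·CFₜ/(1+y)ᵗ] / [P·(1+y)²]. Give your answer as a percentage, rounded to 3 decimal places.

With y = 0.1075:
  t   CF        PV=CF/(1+0.1075)^t    t·PV        t(t+1)·PV
  1       600.00       541.7607       541.7607       1,083.5214
  2       600.00       489.1745       978.3489       2,935.0468
  3     5,600.00     4,122.4635    12,367.3906      49,469.5624
  Σ                  5,153.3987    13,887.5002      53,488.1306
P = 5,153.3987; D_Mac = 2.69482 yrs; D_mod = 2.43325 yrs; C = 8.46206.
Duration effect: -2.43325 × (-0.0205) = +0.049882
Convexity effect: 0.5 × 8.46206 × (-0.0205)² = +0.0017781
ΔP/P ≈ +0.049882 + 0.0017781 = +0.051660 = +5.1660%.

+5.166%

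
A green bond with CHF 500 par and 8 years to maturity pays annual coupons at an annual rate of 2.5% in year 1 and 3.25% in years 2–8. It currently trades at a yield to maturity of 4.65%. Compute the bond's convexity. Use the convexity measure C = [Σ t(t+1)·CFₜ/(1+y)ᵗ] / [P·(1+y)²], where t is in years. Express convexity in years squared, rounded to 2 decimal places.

With y = 0.0465:
  t   CF        PV=CF/(1+0.0465)^t    t·PV        t(t+1)·PV
  1        12.50        11.9446        11.9446          23.8892
  2        16.25        14.8380        29.6760          89.0279
  3        16.25        14.1787        42.5360         170.1441
  4        16.25        13.5487        54.1947         270.9733
  5        16.25        12.9466        64.7332         388.3993
  6        16.25        12.3714        74.2282         519.5977
  7        16.25        11.8217        82.7517         662.0134
  8       516.25       358.8775     2,871.0198      25,839.1784
  Σ                    450.5271     3,231.0842      27,963.2232
P = 450.5271.
Convexity = Σ t(t+1)·PV / [P·(1+y)²] = 27,963.2232 / (450.5271 × 1.095162) = 56.67452.

56.67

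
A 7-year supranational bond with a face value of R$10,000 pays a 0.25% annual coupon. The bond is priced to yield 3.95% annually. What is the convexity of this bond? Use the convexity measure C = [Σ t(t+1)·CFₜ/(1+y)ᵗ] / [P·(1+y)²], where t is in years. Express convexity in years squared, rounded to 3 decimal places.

51.228

With y = 0.0395:
  t   CF        PV=CF/(1+0.0395)^t    t·PV        t(t+1)·PV
  1        25.00        24.0500        24.0500          48.1000
  2        25.00        23.1361        46.2723         138.8169
  3        25.00        22.2570        66.7710         267.0839
  4        25.00        21.4113        85.6450         428.2250
  5        25.00        20.5976       102.9882         617.9293
  6        25.00        19.8150       118.8897         832.2280
  7    10,025.00     7,643.8635    53,507.0448     428,056.3585
  Σ                  7,775.1306    53,951.6611     430,388.7417
P = 7,775.1306.
Convexity = Σ t(t+1)·PV / [P·(1+y)²] = 430,388.7417 / (7,775.1306 × 1.080560) = 51.22763.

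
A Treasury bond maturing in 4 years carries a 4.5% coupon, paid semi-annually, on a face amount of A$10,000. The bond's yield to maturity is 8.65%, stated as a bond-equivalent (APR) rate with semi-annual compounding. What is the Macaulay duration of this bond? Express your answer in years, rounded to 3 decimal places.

3.677 years

Periodic yield y = 0.04325. Discount each cash flow and weight by its period:
  t   CF        PV=CF/(1+0.04325)^t    t·PV
  1       225.00       215.6722       215.6722
  2       225.00       206.7311       413.4621
  3       225.00       198.1606       594.4818
  4       225.00       189.9455       759.7819
  5       225.00       182.0709       910.3545
  6       225.00       174.5228     1,047.1368
  7       225.00       167.2876     1,171.0132
  8    10,225.00     7,287.1242    58,296.9933
  Σ                  8,621.5148    63,408.8959
Price P = Σ PV = 8,621.5148.
Macaulay duration = Σ(t·PV) / P = 63,408.8959 / 8,621.5148 = 7.35473 half-year periods.
In years: 7.35473 / 2 = 3.67736 years.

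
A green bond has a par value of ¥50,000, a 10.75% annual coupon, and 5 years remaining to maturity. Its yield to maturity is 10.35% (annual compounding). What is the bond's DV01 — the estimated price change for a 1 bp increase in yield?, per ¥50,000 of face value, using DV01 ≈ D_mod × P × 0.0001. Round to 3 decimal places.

¥18.977

Periodic yield y = 0.1035.
  t   CF        PV=CF/(1+0.1035)^t    t·PV
  1     5,375.00     4,870.8654     4,870.8654
  2     5,375.00     4,414.0149     8,828.0298
  3     5,375.00     4,000.0135    12,000.0405
  4     5,375.00     3,624.8423    14,499.3692
  5    55,375.00    33,841.6907   169,208.4535
  Σ                 50,751.4268   209,406.7584
P = 50,751.4268; D_Mac = 4.12613 yrs; D_mod = 3.73913 yrs.
DV01 ≈ 3.73913 × 50,751.4268 × 0.0001 = 18.976598.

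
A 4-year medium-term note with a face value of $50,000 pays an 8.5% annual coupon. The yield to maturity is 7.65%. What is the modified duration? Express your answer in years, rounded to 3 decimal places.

3.308 years

Periodic yield y = 0.0765. First find Macaulay duration:
  t   CF        PV=CF/(1+0.0765)^t    t·PV
  1     4,250.00     3,947.9796     3,947.9796
  2     4,250.00     3,667.4218     7,334.8436
  3     4,250.00     3,406.8015    10,220.4044
  4    54,250.00    40,396.4876   161,585.9505
  Σ                 51,418.6905   183,089.1781
P = 51,418.6905; Macaulay duration = 183,089.1781 / 51,418.6905 = 3.56075 years.
Modified duration = D_Mac / (1 + y) = 3.56075 / 1.0765 = 3.30771 years.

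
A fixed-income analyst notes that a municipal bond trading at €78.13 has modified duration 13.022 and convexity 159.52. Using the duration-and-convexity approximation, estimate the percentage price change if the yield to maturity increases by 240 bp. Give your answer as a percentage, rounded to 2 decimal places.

Duration effect: -D_mod·Δy = -13.022 × (+0.024) = -0.312528
Convexity effect: ½·C·(Δy)² = 0.5 × 159.52 × (0.024)² = +0.04594176
ΔP/P ≈ -0.312528 + 0.04594176 = -0.26658624
= -26.658624%.

-26.66%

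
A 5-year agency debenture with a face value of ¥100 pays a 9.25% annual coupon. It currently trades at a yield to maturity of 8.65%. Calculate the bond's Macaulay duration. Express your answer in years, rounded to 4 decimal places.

4.2319 years

Periodic yield y = 0.0865. Discount each cash flow and weight by its year:
  t   CF        PV=CF/(1+0.0865)^t    t·PV
  1         9.25         8.5136         8.5136
  2         9.25         7.8358        15.6716
  3         9.25         7.2119        21.6358
  4         9.25         6.6378        26.5511
  5       109.25        72.1561       360.7803
  Σ                    102.3551       433.1524
Price P = Σ PV = 102.3551.
Macaulay duration = Σ(t·PV) / P = 433.1524 / 102.3551 = 4.23186 years.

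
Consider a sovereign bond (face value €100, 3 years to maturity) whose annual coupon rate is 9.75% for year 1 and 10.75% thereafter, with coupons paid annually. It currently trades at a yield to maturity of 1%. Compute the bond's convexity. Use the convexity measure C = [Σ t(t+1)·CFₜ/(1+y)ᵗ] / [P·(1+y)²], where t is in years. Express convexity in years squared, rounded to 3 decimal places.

With y = 0.01:
  t   CF        PV=CF/(1+0.01)^t    t·PV        t(t+1)·PV
  1         9.75         9.6535         9.6535          19.3069
  2        10.75        10.5382        21.0764          63.2291
  3       110.75       107.4929       322.4786       1,289.9143
  Σ                    127.6845       353.2084       1,372.4503
P = 127.6845.
Convexity = Σ t(t+1)·PV / [P·(1+y)²] = 1,372.4503 / (127.6845 × 1.020100) = 10.53697.

10.537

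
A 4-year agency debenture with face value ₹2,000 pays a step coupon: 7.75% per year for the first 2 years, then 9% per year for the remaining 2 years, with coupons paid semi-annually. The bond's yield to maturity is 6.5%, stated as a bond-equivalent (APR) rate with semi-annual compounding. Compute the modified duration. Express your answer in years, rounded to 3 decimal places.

3.410 years

Periodic yield y = 0.0325. First find Macaulay duration:
  t   CF        PV=CF/(1+0.0325)^t    t·PV
  1        77.50        75.0605        75.0605
  2        77.50        72.6979       145.3957
  3        77.50        70.4095       211.2286
  4        77.50        68.1933       272.7730
  5        90.00        76.6994       383.4972
  6        90.00        74.2852       445.7110
  7        90.00        71.9469       503.6283
  8     2,090.00     1,618.1762    12,945.4094
  Σ                  2,127.4689    14,982.7039
P = 2,127.4689; Macaulay duration = 14,982.7039 / 2,127.4689 = 7.04250 half-year periods = 3.52125 years.
Modified duration = D_Mac / (1 + y) = 3.52125 / 1.0325 = 3.41041 years.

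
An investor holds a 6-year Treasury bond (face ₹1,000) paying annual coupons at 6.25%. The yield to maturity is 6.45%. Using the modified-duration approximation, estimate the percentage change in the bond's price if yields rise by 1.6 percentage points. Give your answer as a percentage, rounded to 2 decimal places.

-7.78%

Periodic yield y = 0.0645. Modified duration first:
  t   CF        PV=CF/(1+0.0645)^t    t·PV
  1        62.50        58.7130        58.7130
  2        62.50        55.1555       110.3110
  3        62.50        51.8135       155.4405
  4        62.50        48.6740       194.6961
  5        62.50        45.7248       228.6239
  6     1,062.50       730.2221     4,381.3323
  Σ                    990.3029     5,129.1169
P = 990.3029; D_Mac = 5.17934 yrs; D_mod = 5.17934/(1+0.0645) = 4.86552 yrs.
ΔP/P ≈ -D_mod · Δy = -4.86552 × (+0.016) = -0.077848 = -7.7848%.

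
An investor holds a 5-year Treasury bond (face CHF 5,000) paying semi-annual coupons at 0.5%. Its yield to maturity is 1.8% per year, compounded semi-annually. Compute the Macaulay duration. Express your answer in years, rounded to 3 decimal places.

Periodic yield y = 0.009. Discount each cash flow and weight by its period:
  t   CF        PV=CF/(1+0.009)^t    t·PV
  1        12.50        12.3885        12.3885
  2        12.50        12.2780        24.5560
  3        12.50        12.1685        36.5055
  4        12.50        12.0599        48.2398
  5        12.50        11.9524        59.7619
  6        12.50        11.8458        71.0746
  7        12.50        11.7401        82.1807
  8        12.50        11.6354        93.0831
  9        12.50        11.5316       103.7844
  10    5,012.50     4,582.9247    45,829.2472
  Σ                  4,690.5249    46,360.8215
Price P = Σ PV = 4,690.5249.
Macaulay duration = Σ(t·PV) / P = 46,360.8215 / 4,690.5249 = 9.88393 half-year periods.
In years: 9.88393 / 2 = 4.94197 years.

4.942 years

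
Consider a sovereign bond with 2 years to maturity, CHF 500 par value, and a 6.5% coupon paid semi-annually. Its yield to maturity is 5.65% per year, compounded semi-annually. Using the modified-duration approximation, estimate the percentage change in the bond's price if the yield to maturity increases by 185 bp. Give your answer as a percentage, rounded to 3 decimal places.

-3.433%

Periodic yield y = 0.02825. Modified duration first:
  t   CF        PV=CF/(1+0.02825)^t    t·PV
  1        16.25        15.8035        15.8035
  2        16.25        15.3694        30.7387
  3        16.25        14.9471        44.8413
  4       516.25       461.8120     1,847.2479
  Σ                    507.9320     1,938.6315
P = 507.9320; D_Mac = 3.81671 half-year periods = 1.90836 yrs; D_mod = 1.90836/(1+0.02825) = 1.85593 yrs.
ΔP/P ≈ -D_mod · Δy = -1.85593 × (+0.0185) = -0.034335 = -3.4335%.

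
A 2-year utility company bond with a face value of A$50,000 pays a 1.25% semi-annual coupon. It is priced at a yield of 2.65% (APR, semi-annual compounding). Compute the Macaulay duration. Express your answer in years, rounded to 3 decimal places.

Periodic yield y = 0.01325. Discount each cash flow and weight by its period:
  t   CF        PV=CF/(1+0.01325)^t    t·PV
  1       312.50       308.4135       308.4135
  2       312.50       304.3805       608.7610
  3       312.50       300.4002       901.2005
  4    50,312.50    47,731.9798   190,927.9192
  Σ                 48,645.1740   192,746.2942
Price P = Σ PV = 48,645.1740.
Macaulay duration = Σ(t·PV) / P = 192,746.2942 / 48,645.1740 = 3.96229 half-year periods.
In years: 3.96229 / 2 = 1.98115 years.

1.981 years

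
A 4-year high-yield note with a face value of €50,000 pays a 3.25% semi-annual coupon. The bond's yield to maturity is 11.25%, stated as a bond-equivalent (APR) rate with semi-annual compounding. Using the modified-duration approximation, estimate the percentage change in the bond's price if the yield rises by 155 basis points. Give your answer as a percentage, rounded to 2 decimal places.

-5.49%

Periodic yield y = 0.05625. Modified duration first:
  t   CF        PV=CF/(1+0.05625)^t    t·PV
  1       812.50       769.2308       769.2308
  2       812.50       728.2658     1,456.5316
  3       812.50       689.4824     2,068.4473
  4       812.50       652.7644     2,611.0577
  5       812.50       618.0018     3,090.0091
  6       812.50       585.0905     3,510.5429
  7       812.50       553.9318     3,877.5228
  8    50,812.50    32,797.2014   262,377.6115
  Σ                 37,393.9690   279,760.9538
P = 37,393.9690; D_Mac = 7.48145 half-year periods = 3.74072 yrs; D_mod = 3.74072/(1+0.05625) = 3.54151 yrs.
ΔP/P ≈ -D_mod · Δy = -3.54151 × (+0.0155) = -0.054893 = -5.4893%.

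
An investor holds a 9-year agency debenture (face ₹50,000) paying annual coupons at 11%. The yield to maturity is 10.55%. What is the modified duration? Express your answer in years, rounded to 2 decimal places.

5.59 years

Periodic yield y = 0.1055. First find Macaulay duration:
  t   CF        PV=CF/(1+0.1055)^t    t·PV
  1     5,500.00     4,975.1244     4,975.1244
  2     5,500.00     4,500.3387     9,000.6773
  3     5,500.00     4,070.8626    12,212.5879
  4     5,500.00     3,682.3724    14,729.4894
  5     5,500.00     3,330.9565    16,654.7823
  6     5,500.00     3,013.0768    18,078.4611
  7     5,500.00     2,725.5331    19,078.7317
  8     5,500.00     2,465.4302    19,723.4417
  9    55,500.00    22,504.2353   202,538.1181
  Σ                 51,267.9300   316,991.4139
P = 51,267.9300; Macaulay duration = 316,991.4139 / 51,267.9300 = 6.18304 years.
Modified duration = D_Mac / (1 + y) = 6.18304 / 1.1055 = 5.59298 years.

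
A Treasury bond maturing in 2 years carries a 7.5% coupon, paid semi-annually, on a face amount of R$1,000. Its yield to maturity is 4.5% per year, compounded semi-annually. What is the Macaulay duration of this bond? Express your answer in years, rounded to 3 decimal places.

Periodic yield y = 0.0225. Discount each cash flow and weight by its period:
  t   CF        PV=CF/(1+0.0225)^t    t·PV
  1        37.50        36.6748        36.6748
  2        37.50        35.8678        71.7356
  3        37.50        35.0785       105.2356
  4     1,037.50       949.1500     3,796.5999
  Σ                  1,056.7711     4,010.2459
Price P = Σ PV = 1,056.7711.
Macaulay duration = Σ(t·PV) / P = 4,010.2459 / 1,056.7711 = 3.79481 half-year periods.
In years: 3.79481 / 2 = 1.89741 years.

1.897 years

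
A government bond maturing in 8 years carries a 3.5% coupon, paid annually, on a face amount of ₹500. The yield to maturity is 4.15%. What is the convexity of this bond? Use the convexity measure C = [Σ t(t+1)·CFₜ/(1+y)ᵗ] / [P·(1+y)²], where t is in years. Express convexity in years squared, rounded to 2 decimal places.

56.42

With y = 0.0415:
  t   CF        PV=CF/(1+0.0415)^t    t·PV        t(t+1)·PV
  1        17.50        16.8027        16.8027          33.6054
  2        17.50        16.1332        32.2663          96.7990
  3        17.50        15.4903        46.4709         185.8838
  4        17.50        14.8731        59.4923         297.4616
  5        17.50        14.2804        71.4022         428.4133
  6        17.50        13.7114        82.2685         575.8796
  7        17.50        13.1651        92.1555         737.2438
  8       517.50       373.7973     2,990.3784      26,913.4056
  Σ                    478.2535     3,391.2369      29,268.6921
P = 478.2535.
Convexity = Σ t(t+1)·PV / [P·(1+y)²] = 29,268.6921 / (478.2535 × 1.084722) = 56.41916.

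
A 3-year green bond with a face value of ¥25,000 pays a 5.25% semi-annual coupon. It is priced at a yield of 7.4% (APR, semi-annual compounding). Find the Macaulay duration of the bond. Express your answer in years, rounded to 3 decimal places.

Periodic yield y = 0.037. Discount each cash flow and weight by its period:
  t   CF        PV=CF/(1+0.037)^t    t·PV
  1       656.25       632.8351       632.8351
  2       656.25       610.2556     1,220.5113
  3       656.25       588.4818     1,765.4454
  4       656.25       567.4849     2,269.9395
  5       656.25       547.2371     2,736.1855
  6    25,656.25    20,631.0172   123,786.1030
  Σ                 23,577.3117   132,411.0199
Price P = Σ PV = 23,577.3117.
Macaulay duration = Σ(t·PV) / P = 132,411.0199 / 23,577.3117 = 5.61604 half-year periods.
In years: 5.61604 / 2 = 2.80802 years.

2.808 years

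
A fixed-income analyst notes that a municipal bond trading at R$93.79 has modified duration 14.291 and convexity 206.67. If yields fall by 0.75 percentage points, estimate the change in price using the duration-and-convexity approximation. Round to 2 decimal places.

Duration effect: -D_mod·Δy = -14.291 × (-0.0075) = +0.1071825
Convexity effect: ½·C·(Δy)² = 0.5 × 206.67 × (-0.0075)² = +0.00581259375
ΔP/P ≈ +0.1071825 + 0.00581259375 = +0.11299509375
ΔP ≈ 93.79 × (+0.11299509375) = +10.5978098428125.

+R$10.60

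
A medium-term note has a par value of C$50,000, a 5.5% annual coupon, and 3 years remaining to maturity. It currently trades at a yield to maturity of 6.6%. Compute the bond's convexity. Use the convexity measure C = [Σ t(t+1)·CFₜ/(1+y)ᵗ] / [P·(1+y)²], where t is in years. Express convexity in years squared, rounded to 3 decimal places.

With y = 0.066:
  t   CF        PV=CF/(1+0.066)^t    t·PV        t(t+1)·PV
  1     2,750.00     2,579.7373     2,579.7373       5,159.4747
  2     2,750.00     2,420.0163     4,840.0325      14,520.0976
  3    52,750.00    43,546.2589   130,638.7766     522,555.1063
  Σ                 48,546.0125   138,058.5464     542,234.6786
P = 48,546.0125.
Convexity = Σ t(t+1)·PV / [P·(1+y)²] = 542,234.6786 / (48,546.0125 × 1.136356) = 9.82923.

9.829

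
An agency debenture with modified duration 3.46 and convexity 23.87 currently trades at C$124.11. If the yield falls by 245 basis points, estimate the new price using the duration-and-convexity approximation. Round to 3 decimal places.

C$135.520

Duration effect: -D_mod·Δy = -3.46 × (-0.0245) = +0.084770
Convexity effect: ½·C·(Δy)² = 0.5 × 23.87 × (-0.0245)² = +0.00716398375
ΔP/P ≈ +0.084770 + 0.00716398375 = +0.09193398375
New price ≈ 124.11 × (1 + 0.09193398375) = 135.5199267232125.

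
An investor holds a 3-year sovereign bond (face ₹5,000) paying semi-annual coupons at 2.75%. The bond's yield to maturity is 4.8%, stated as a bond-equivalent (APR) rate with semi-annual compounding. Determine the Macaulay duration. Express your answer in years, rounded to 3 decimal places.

Periodic yield y = 0.024. Discount each cash flow and weight by its period:
  t   CF        PV=CF/(1+0.024)^t    t·PV
  1        68.75        67.1387        67.1387
  2        68.75        65.5651       131.1302
  3        68.75        64.0284       192.0853
  4        68.75        62.5278       250.1110
  5        68.75        61.0623       305.3113
  6     5,068.75     4,396.4398    26,378.6389
  Σ                  4,716.7620    27,324.4154
Price P = Σ PV = 4,716.7620.
Macaulay duration = Σ(t·PV) / P = 27,324.4154 / 4,716.7620 = 5.79305 half-year periods.
In years: 5.79305 / 2 = 2.89652 years.

2.897 years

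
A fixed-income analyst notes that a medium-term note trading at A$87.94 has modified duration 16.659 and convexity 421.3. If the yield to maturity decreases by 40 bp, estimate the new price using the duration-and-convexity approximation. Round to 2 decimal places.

A$94.10

Duration effect: -D_mod·Δy = -16.659 × (-0.004) = +0.066636
Convexity effect: ½·C·(Δy)² = 0.5 × 421.3 × (-0.004)² = +0.0033704
ΔP/P ≈ +0.066636 + 0.0033704 = +0.0700064
New price ≈ 87.94 × (1 + 0.0700064) = 94.096362816.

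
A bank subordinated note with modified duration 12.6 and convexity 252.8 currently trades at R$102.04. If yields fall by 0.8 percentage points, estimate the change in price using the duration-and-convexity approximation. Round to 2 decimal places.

+R$11.11

Duration effect: -D_mod·Δy = -12.6 × (-0.008) = +0.100800
Convexity effect: ½·C·(Δy)² = 0.5 × 252.8 × (-0.008)² = +0.0080896
ΔP/P ≈ +0.100800 + 0.0080896 = +0.1088896
ΔP ≈ 102.04 × (+0.1088896) = +11.111094784.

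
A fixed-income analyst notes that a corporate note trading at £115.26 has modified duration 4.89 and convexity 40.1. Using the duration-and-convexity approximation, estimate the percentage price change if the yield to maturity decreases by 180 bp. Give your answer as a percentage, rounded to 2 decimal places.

+9.45%

Duration effect: -D_mod·Δy = -4.89 × (-0.018) = +0.088020
Convexity effect: ½·C·(Δy)² = 0.5 × 40.1 × (-0.018)² = +0.0064962
ΔP/P ≈ +0.088020 + 0.0064962 = +0.0945162
= +9.45162%.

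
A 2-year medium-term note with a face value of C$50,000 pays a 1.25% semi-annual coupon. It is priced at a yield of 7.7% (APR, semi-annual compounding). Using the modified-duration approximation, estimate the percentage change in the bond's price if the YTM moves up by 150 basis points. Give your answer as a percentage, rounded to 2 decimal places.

Periodic yield y = 0.0385. Modified duration first:
  t   CF        PV=CF/(1+0.0385)^t    t·PV
  1       312.50       300.9148       300.9148
  2       312.50       289.7591       579.5181
  3       312.50       279.0169       837.0507
  4    50,312.50    43,256.3524   173,025.4094
  Σ                 44,126.0431   174,742.8930
P = 44,126.0431; D_Mac = 3.96009 half-year periods = 1.98004 yrs; D_mod = 1.98004/(1+0.0385) = 1.90664 yrs.
ΔP/P ≈ -D_mod · Δy = -1.90664 × (+0.015) = -0.028600 = -2.8600%.

-2.86%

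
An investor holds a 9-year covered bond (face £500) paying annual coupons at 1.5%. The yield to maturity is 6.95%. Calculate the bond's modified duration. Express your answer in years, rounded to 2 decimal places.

Periodic yield y = 0.0695. First find Macaulay duration:
  t   CF        PV=CF/(1+0.0695)^t    t·PV
  1         7.50         7.0126         7.0126
  2         7.50         6.5569        13.1138
  3         7.50         6.1308        18.3925
  4         7.50         5.7324        22.9297
  5         7.50         5.3599        26.7995
  6         7.50         5.0116        30.0696
  7         7.50         4.6859        32.8015
  8         7.50         4.3814        35.0514
  9       507.50       277.2100     2,494.8903
  Σ                    322.0817     2,681.0609
P = 322.0817; Macaulay duration = 2,681.0609 / 322.0817 = 8.32416 years.
Modified duration = D_Mac / (1 + y) = 8.32416 / 1.0695 = 7.78323 years.

7.78 years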